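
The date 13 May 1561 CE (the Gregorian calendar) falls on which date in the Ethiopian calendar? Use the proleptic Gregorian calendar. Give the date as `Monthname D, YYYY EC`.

Ginbot 8, 1553 EC

Both dates share Julian Day Number 2291336; in the Ethiopian calendar that is 8 Ginbot 1553 EC.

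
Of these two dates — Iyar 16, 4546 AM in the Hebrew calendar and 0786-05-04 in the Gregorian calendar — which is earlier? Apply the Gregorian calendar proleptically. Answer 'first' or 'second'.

first

The two dates have Julian Day Numbers 2008253 and 2008264 respectively.
Since 2008253 < 2008264, the first date comes first.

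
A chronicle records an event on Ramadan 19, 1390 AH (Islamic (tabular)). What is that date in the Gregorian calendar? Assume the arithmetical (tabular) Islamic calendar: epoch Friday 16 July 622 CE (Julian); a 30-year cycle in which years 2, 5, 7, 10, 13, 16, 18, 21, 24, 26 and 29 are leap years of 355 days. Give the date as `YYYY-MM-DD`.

Julian Day Number of the source date = 2440909.
Converting JDN 2440909 to the Gregorian calendar gives 18 November 1970 CE.

1970-11-18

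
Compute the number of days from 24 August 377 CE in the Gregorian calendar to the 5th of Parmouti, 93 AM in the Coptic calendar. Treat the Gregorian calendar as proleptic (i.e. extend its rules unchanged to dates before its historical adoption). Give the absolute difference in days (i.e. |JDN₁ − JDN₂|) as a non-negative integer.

JDN of the first date = 1858992.
JDN of the second date = 1858847.
|1858847 − 1858992| = 145.

145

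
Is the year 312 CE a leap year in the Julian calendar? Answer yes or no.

312 mod 4 = 0, so it is a leap year in the Julian calendar.

yes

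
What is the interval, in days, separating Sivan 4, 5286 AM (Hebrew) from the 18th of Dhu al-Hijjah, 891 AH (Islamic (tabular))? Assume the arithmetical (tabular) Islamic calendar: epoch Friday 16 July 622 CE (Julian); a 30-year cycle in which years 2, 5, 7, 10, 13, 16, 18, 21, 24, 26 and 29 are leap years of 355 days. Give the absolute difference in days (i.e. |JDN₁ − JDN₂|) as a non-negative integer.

JDN of the first date = 2278565.
JDN of the second date = 2264168.
|2264168 − 2278565| = 14397.

14397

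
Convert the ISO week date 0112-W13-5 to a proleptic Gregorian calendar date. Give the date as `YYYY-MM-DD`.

0112-04-01

ISO week 1 of 112 is the week containing the first Thursday of 112.
Week 13, day 5 (Friday) lands on 0112-04-01.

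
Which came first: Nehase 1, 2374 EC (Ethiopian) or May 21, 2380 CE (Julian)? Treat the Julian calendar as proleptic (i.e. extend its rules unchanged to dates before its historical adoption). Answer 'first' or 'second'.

Converting both to JDN: 2591289 vs 2590494; the smaller is the second.

second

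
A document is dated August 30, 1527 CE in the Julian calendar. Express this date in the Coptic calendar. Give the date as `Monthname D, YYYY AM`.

Thout 1, 1244 AM

Both dates share Julian Day Number 2279036; in the Coptic calendar that is 1 Thout 1244 AM.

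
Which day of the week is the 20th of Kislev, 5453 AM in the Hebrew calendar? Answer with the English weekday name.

Saturday

In the Gregorian calendar this is 29 November 1692 (JDN 2339384).
Since JDN mod 7 = 5 (0 = Monday), the day is Saturday.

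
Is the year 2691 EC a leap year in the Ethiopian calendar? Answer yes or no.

2691 mod 4 = 3; in the Ethiopian calendar a year is leap when year mod 4 = 3, so it is a leap year.

yes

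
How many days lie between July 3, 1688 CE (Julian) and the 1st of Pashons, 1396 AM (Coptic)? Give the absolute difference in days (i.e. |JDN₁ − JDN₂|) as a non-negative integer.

First date → JDN 2337784; second date → JDN 2334794.
The interval is |2337784 − 2334794| = 2990 days.

2990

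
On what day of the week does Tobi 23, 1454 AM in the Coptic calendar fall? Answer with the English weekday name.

In the Gregorian calendar this is 29 January 1738 (JDN 2355880).
2355880 ≡ 2 (mod 7); counting from Monday = 0 gives Wednesday.

Wednesday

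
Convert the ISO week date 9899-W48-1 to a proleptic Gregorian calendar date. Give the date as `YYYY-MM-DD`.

ISO week 1 of 9899 is the week containing the first Thursday of 9899.
Week 48, day 1 (Monday) lands on 9899-11-27.

9899-11-27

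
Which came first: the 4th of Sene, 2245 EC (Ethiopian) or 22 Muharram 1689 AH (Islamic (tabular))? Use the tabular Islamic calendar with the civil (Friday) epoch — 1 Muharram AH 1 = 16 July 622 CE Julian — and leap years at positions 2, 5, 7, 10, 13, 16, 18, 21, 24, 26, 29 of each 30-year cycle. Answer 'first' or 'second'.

first

First date → JDN 2544115; second date → JDN 2546632.
JDN 2544115 < JDN 2546632, so the first date is earlier.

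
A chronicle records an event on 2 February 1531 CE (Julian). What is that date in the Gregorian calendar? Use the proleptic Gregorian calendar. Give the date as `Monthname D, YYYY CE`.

At this point the Julian calendar is 10 days behind the Gregorian.
2 February 1531 Julian + 10 days → 12 February 1531 Gregorian.

February 12, 1531 CE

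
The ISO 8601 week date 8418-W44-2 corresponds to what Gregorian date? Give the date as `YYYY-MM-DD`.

ISO week 1 of 8418 is the week containing the first Thursday of 8418.
Week 44, day 2 (Tuesday) lands on 8418-10-30.

8418-10-30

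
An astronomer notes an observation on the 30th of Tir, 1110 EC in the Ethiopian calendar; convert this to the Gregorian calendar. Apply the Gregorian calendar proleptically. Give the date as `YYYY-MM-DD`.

Julian Day Number of the source date = 2129432.
Converting JDN 2129432 to the Gregorian calendar gives 1 February 1118 CE.

1118-02-01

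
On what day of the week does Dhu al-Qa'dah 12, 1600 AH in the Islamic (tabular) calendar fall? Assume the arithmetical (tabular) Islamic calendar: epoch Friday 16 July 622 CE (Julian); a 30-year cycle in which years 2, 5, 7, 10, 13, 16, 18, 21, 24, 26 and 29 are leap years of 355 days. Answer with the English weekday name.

In the Gregorian calendar this is 8 October 2174 (JDN 2515378).
JDN 2515378 mod 7 = 5, and JDN 0 was a Monday, so this is a Saturday.

Saturday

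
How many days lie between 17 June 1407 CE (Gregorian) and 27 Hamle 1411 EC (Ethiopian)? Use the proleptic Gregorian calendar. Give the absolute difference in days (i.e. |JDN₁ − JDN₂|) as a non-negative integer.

First date → JDN 2235123; second date → JDN 2239549.
The interval is |2235123 − 2239549| = 4426 days.

4426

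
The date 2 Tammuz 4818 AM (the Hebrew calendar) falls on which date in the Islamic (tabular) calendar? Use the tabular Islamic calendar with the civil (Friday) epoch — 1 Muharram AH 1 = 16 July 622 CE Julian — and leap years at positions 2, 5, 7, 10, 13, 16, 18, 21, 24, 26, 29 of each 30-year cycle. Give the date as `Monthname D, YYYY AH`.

Jumada al-Awwal 1, 450 AH

Julian Day Number of the source date = 2107669.
Converting JDN 2107669 to the tabular Islamic calendar gives 1 Jumada al-Awwal 450 AH.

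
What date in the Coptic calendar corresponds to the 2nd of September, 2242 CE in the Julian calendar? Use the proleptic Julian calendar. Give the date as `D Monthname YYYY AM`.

5 Thout 1959 AM

The source date corresponds to 17 September 2242 in the Gregorian calendar (JDN 2540193).
That day falls on 5 Thout 1959 AM in the Coptic calendar.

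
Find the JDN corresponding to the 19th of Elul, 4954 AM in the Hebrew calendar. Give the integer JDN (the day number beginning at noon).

In the proleptic Gregorian calendar the same day is 13 September 1194.
JDN 2451545 is 1 January 2000 CE (Gregorian); the target day is −294130 days from there, so JDN = 2157415.

2157415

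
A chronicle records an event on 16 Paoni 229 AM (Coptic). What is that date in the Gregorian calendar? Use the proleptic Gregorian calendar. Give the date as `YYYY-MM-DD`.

0513-06-12

Both dates share Julian Day Number 1908592; in the Gregorian calendar that is 12 June 513 CE.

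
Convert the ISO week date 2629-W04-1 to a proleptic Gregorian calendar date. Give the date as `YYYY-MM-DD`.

2629-01-19

ISO week 1 of 2629 is the week containing the first Thursday of 2629.
Week 4, day 1 (Monday) lands on 2629-01-19.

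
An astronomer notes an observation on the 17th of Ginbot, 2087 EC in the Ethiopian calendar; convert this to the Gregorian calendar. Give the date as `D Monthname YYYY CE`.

25 May 2095 CE

Julian Day Number of the source date = 2486388.
Converting JDN 2486388 to the Gregorian calendar gives 25 May 2095 CE.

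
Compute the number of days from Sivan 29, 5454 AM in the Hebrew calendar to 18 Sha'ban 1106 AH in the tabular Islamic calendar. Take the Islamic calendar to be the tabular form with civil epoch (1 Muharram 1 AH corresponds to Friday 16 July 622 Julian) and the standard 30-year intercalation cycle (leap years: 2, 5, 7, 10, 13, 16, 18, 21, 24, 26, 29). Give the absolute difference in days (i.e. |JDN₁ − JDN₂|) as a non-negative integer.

JDN of the first date = 2339954.
JDN of the second date = 2340239.
|2340239 − 2339954| = 285.

285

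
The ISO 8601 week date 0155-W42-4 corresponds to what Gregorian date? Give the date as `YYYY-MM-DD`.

0155-10-16

ISO week 1 of 155 is the week containing the first Thursday of 155.
Week 42, day 4 (Thursday) lands on 0155-10-16.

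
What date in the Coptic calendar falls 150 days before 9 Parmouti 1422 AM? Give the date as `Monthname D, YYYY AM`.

Hathor 9, 1422 AM

The starting date is JDN 2344268; 2344268 − 150 = 2344118.
JDN 2344118 corresponds to Hathor 9, 1422 AM.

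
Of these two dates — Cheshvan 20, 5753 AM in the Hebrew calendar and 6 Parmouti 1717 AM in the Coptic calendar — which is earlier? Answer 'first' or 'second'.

first

First date → JDN 2448943; second date → JDN 2452014.
JDN 2448943 < JDN 2452014, so the first date is earlier.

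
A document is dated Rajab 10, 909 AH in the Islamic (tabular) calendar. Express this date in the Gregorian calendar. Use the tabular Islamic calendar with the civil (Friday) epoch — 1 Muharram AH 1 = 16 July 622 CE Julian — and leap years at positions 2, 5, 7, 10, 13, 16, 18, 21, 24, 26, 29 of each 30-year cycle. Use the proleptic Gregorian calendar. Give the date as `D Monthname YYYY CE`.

8 January 1504 CE

Both dates share Julian Day Number 2270391; in the Gregorian calendar that is 8 January 1504 CE.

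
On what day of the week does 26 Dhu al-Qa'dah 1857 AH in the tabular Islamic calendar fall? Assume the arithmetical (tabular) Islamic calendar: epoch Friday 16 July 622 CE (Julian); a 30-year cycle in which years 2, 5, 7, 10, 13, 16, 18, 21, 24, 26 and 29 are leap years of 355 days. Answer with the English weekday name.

Equivalently 27 February 2424 Gregorian, JDN 2606465.
JDN 2606465 mod 7 = 1, and JDN 0 was a Monday, so this is a Tuesday.

Tuesday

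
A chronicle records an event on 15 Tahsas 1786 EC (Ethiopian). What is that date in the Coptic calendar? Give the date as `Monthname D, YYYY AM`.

Koiak 15, 1510 AM

The source date corresponds to 22 December 1793 in the Gregorian calendar (JDN 2376296).
That day falls on 15 Koiak 1510 AM in the Coptic calendar.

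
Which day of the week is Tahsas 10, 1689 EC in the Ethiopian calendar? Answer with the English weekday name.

Sunday

In the Gregorian calendar this is 16 December 1696 (JDN 2340862).
JDN 2340862 mod 7 = 6, and JDN 0 was a Monday, so this is a Sunday.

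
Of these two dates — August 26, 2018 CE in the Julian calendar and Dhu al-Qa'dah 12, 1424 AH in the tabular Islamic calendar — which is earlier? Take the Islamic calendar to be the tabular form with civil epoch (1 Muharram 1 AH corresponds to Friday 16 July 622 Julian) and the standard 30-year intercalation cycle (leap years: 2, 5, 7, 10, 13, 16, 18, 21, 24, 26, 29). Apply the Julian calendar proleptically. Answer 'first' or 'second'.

First date → JDN 2458370; second date → JDN 2453010.
JDN 2453010 < JDN 2458370, so the second date is earlier.

second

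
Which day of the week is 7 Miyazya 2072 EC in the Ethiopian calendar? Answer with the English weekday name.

Equivalently 15 April 2080 Gregorian, JDN 2480870.
Since JDN mod 7 = 0 (0 = Monday), the day is Monday.

Monday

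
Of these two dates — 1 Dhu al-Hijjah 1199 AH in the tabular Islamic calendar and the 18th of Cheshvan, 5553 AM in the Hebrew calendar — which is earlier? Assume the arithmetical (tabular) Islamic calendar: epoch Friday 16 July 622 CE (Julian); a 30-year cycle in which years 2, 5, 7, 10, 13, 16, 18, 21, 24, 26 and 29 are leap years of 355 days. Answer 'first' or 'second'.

First date → JDN 2373296; second date → JDN 2375882.
JDN 2373296 < JDN 2375882, so the first date is earlier.

first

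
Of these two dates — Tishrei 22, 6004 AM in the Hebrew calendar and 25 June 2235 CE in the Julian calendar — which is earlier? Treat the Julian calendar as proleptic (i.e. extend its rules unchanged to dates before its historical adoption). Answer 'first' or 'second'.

second

The two dates have Julian Day Numbers 2540578 and 2537567 respectively.
Since 2537567 < 2540578, the second date comes first.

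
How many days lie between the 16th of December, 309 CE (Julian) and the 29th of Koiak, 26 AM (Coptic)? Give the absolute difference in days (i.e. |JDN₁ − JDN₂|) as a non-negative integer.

9

First date → JDN 1834270; second date → JDN 1834279.
The interval is |1834270 − 1834279| = 9 days.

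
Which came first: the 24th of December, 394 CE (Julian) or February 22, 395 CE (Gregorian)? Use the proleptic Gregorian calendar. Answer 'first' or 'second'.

The two dates have Julian Day Numbers 1865324 and 1865383 respectively.
Since 1865324 < 1865383, the first date comes first.

first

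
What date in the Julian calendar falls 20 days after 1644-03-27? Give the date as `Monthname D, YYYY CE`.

JDN of 1644-03-27 = 2321615.
2321615 + 20 = 2321635.
JDN 2321635 in the Julian calendar is April 16, 1644 CE.

April 16, 1644 CE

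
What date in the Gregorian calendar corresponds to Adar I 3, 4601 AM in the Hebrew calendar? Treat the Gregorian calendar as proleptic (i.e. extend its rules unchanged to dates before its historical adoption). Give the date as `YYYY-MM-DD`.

0841-02-02

Both dates share Julian Day Number 2028262; in the Gregorian calendar that is 2 February 841 CE.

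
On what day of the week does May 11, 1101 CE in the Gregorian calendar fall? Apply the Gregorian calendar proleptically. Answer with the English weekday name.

2123322 ≡ 5 (mod 7); counting from Monday = 0 gives Saturday.

Saturday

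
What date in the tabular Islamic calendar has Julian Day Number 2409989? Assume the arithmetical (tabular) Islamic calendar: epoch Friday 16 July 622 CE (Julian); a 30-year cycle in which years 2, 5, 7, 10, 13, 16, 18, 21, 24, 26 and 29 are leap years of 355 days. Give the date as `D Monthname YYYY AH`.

17 Jumada al-Thani 1303 AH

JDN 2409989 is 23 March 1886 in the Gregorian calendar.
In the tabular Islamic calendar that day is 17 Jumada al-Thani 1303 AH.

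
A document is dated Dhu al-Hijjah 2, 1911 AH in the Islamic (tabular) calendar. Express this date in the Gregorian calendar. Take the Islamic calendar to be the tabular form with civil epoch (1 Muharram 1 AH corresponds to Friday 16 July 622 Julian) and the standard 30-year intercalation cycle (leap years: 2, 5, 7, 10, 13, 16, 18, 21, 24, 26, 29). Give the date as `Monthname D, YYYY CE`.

July 24, 2476 CE

Both dates share Julian Day Number 2625606; in the Gregorian calendar that is 24 July 2476 CE.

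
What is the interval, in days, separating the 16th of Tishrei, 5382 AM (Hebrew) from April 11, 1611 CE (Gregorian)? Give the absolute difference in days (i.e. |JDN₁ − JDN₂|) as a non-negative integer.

First date → JDN 2313392; second date → JDN 2309566.
The interval is |2313392 − 2309566| = 3826 days.

3826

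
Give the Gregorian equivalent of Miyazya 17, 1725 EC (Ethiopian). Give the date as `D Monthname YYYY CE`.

Julian Day Number of the source date = 2354138.
Converting JDN 2354138 to the Gregorian calendar gives 23 April 1733 CE.

23 April 1733 CE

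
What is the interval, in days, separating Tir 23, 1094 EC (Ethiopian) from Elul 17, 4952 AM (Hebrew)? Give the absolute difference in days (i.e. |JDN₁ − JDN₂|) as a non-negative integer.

33095

JDN of the first date = 2123581.
JDN of the second date = 2156676.
|2156676 − 2123581| = 33095.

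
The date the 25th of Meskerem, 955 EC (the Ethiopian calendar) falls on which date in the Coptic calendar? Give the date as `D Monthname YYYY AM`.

25 Thout 679 AM

Julian Day Number of the source date = 2072693.
Converting JDN 2072693 to the Coptic calendar gives 25 Thout 679 AM.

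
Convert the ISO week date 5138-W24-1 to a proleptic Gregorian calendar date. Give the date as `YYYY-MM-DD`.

ISO week 1 of 5138 is the week containing the first Thursday of 5138.
Week 24, day 1 (Monday) lands on 5138-06-13.

5138-06-13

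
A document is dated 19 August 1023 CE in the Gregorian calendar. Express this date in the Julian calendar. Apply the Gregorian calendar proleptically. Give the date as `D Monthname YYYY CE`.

13 August 1023 CE

The Julian–Gregorian offset here is 6 days (Julian trailing).
19 August 1023 Gregorian − 6 days → 13 August 1023 Julian.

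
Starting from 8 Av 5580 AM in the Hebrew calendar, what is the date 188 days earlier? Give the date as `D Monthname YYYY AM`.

Counting 188 days back from JDN 2386001 reaches JDN 2385813, which is 26 Tevet 5580 AM.

26 Tevet 5580 AM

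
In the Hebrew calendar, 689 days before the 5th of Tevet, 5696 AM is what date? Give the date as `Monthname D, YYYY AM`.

JDN of the 5th of Tevet, 5696 AM = 2428168.
2428168 − 689 = 2427479.
JDN 2427479 in the Hebrew calendar is Shevat 25, 5694 AM.

Shevat 25, 5694 AM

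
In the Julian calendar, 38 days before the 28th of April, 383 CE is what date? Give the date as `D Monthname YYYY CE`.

21 March 383 CE

The starting date is JDN 1861066; 1861066 − 38 = 1861028.
JDN 1861028 corresponds to 21 March 383 CE.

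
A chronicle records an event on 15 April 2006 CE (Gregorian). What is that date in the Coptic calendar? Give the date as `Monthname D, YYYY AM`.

Parmouti 7, 1722 AM

Julian Day Number of the source date = 2453841.
Converting JDN 2453841 to the Coptic calendar gives 7 Parmouti 1722 AM.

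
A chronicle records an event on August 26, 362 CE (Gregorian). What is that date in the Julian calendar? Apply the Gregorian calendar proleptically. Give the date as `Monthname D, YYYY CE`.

August 25, 362 CE

At this point the Julian calendar is 1 day behind the Gregorian.
26 August 362 Gregorian − 1 day → 25 August 362 Julian.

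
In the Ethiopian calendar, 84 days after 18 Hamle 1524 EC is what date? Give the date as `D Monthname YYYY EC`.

7 Tikimt 1525 EC

The starting date is JDN 2280814; 2280814 + 84 = 2280898.
JDN 2280898 corresponds to 7 Tikimt 1525 EC.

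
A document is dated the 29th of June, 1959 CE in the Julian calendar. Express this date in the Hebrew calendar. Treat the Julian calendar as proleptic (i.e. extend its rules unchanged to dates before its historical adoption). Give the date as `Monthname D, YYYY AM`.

The source date corresponds to 12 July 1959 in the Gregorian calendar (JDN 2436762).
That day falls on 6 Tammuz 5719 AM in the Hebrew calendar.

Tammuz 6, 5719 AM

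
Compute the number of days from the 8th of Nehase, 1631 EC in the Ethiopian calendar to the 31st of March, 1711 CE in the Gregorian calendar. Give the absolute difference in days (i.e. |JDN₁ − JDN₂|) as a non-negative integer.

26164

First date → JDN 2319915; second date → JDN 2346079.
The interval is |2319915 − 2346079| = 26164 days.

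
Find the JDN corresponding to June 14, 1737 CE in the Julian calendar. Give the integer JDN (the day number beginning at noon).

2355662

Equivalently 25 June 1737 (Gregorian).
JDN 2400001 is 17 November 1858 CE (Gregorian), MJD 0; the target day is −44339 days from there, so JDN = 2355662.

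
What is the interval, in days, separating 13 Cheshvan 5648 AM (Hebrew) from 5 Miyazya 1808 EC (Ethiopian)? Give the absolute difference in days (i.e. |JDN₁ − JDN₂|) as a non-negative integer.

26134

JDN of the first date = 2410576.
JDN of the second date = 2384442.
|2384442 − 2410576| = 26134.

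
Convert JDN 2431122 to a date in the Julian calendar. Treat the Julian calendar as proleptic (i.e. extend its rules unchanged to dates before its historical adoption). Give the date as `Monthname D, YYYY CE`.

January 19, 1944 CE

JDN 2431122 is 1 February 1944 in the Gregorian calendar.
In the Julian calendar that day is January 19, 1944 CE.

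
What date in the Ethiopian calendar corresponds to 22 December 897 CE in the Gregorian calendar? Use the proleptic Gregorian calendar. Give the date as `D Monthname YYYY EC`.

22 Tahsas 890 EC

Both dates share Julian Day Number 2049039; in the Ethiopian calendar that is 22 Tahsas 890 EC.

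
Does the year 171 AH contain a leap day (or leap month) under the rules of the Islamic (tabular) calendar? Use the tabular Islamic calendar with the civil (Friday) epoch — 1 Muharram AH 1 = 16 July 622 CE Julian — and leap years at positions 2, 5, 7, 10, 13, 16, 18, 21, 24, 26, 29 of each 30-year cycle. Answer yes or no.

yes

Year 171 AH is year 21 of its 30-year cycle; leap positions are 2, 5, 7, 10, 13, 16, 18, 21, 24, 26, 29, so it is a leap year (355 days).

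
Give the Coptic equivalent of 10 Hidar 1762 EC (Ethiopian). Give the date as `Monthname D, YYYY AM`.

Both dates share Julian Day Number 2367495; in the Coptic calendar that is 10 Hathor 1486 AM.

Hathor 10, 1486 AM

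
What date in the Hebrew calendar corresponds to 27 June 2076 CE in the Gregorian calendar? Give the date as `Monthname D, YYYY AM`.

Both dates share Julian Day Number 2479482; in the Hebrew calendar that is 26 Sivan 5836 AM.

Sivan 26, 5836 AM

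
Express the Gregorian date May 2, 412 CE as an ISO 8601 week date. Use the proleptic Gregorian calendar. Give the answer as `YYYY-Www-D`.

The weekday is Wednesday (ISO weekday 3).
That Wednesday belongs to ISO week 18 of ISO year 412.

0412-W18-3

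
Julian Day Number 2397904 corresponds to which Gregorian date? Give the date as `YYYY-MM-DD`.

JDN 2451545 is 1 Jan 2000; 2397904 is −53641 days from there.

1853-02-19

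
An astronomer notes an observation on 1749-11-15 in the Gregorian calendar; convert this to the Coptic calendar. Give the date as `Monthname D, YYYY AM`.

Hathor 8, 1466 AM

Julian Day Number of the source date = 2360188.
Converting JDN 2360188 to the Coptic calendar gives 8 Hathor 1466 AM.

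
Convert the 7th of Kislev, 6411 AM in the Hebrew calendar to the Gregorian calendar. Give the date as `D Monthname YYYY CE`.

Julian Day Number of the source date = 2689279.
Converting JDN 2689279 to the Gregorian calendar gives 23 November 2650 CE.

23 November 2650 CE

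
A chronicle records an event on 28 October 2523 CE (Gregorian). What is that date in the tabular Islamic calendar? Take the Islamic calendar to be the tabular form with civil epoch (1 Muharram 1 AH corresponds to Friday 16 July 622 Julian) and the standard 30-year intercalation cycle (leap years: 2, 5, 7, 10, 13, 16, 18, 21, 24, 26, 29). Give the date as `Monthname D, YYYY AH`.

Both dates share Julian Day Number 2642867; in the tabular Islamic calendar that is 17 Sha'ban 1960 AH.

Sha'ban 17, 1960 AH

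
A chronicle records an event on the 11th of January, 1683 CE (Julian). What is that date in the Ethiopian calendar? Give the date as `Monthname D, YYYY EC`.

Tir 16, 1675 EC

Julian Day Number of the source date = 2335784.
Converting JDN 2335784 to the Ethiopian calendar gives 16 Tir 1675 EC.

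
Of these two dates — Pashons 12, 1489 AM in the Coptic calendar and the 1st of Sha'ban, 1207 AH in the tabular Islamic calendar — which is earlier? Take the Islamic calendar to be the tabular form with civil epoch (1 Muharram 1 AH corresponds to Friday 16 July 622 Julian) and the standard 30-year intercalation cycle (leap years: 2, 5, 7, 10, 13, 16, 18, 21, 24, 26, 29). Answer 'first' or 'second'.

first

First date → JDN 2368773; second date → JDN 2376013.
JDN 2368773 < JDN 2376013, so the first date is earlier.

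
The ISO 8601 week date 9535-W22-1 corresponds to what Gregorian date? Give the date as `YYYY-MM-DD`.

9535-05-27

ISO week 1 of 9535 is the week containing the first Thursday of 9535.
Week 22, day 1 (Monday) lands on 9535-05-27.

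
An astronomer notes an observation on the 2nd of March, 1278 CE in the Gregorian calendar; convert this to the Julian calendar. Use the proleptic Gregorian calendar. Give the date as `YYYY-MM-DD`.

1278-02-23

At this point the Julian calendar is 7 days behind the Gregorian.
2 March 1278 Gregorian − 7 days → 23 February 1278 Julian.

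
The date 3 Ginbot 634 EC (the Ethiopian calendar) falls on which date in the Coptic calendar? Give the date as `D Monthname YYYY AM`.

Julian Day Number of the source date = 1955666.
Converting JDN 1955666 to the Coptic calendar gives 3 Pashons 358 AM.

3 Pashons 358 AM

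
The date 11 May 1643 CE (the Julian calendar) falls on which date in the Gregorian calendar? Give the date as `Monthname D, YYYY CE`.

At this point the Julian calendar is 10 days behind the Gregorian.
11 May 1643 Julian + 10 days → 21 May 1643 Gregorian.

May 21, 1643 CE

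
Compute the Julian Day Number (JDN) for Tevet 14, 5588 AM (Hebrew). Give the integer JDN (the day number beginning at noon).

In the Gregorian calendar the same day is 1 January 1828.
JDN 2451545 is 1 January 2000 CE (Gregorian); the target day is −62822 days from there, so JDN = 2388723.

2388723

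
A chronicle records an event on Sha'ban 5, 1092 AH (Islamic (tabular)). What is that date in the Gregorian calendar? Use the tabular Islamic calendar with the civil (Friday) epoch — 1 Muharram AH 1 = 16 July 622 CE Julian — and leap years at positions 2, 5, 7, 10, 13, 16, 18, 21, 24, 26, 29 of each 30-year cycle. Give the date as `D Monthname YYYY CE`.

20 August 1681 CE

Julian Day Number of the source date = 2335265.
Converting JDN 2335265 to the Gregorian calendar gives 20 August 1681 CE.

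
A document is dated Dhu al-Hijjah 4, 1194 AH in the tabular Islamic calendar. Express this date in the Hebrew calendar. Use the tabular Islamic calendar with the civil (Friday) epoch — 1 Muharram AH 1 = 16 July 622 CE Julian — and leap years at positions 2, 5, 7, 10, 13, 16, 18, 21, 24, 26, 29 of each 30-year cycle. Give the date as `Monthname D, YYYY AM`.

Kislev 3, 5541 AM

Julian Day Number of the source date = 2371527.
Converting JDN 2371527 to the Hebrew calendar gives 3 Kislev 5541 AM.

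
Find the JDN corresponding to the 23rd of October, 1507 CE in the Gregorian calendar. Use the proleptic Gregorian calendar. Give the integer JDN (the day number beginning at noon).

2271775

JDN 2299161 is 15 October 1582 CE (Gregorian); the target day is −27386 days from there, so JDN = 2271775.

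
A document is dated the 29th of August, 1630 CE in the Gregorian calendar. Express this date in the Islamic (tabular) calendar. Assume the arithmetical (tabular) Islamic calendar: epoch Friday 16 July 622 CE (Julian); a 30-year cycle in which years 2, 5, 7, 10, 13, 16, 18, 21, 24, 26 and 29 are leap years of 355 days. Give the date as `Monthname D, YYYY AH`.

Muharram 20, 1040 AH

Julian Day Number of the source date = 2316646.
Converting JDN 2316646 to the tabular Islamic calendar gives 20 Muharram 1040 AH.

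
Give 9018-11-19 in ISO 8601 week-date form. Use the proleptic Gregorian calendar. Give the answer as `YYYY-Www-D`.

9018-W47-4

The weekday is Thursday (ISO weekday 4).
That Thursday belongs to ISO week 47 of ISO year 9018.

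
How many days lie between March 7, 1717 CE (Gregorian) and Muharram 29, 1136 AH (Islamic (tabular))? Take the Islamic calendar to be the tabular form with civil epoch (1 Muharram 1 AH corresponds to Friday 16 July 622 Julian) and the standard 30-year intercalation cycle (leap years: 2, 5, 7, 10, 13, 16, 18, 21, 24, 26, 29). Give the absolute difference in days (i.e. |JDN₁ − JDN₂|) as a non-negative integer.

2427

JDN of the first date = 2348247.
JDN of the second date = 2350674.
|2350674 − 2348247| = 2427.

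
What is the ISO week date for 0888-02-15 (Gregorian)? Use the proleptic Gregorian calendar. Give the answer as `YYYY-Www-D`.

0888-W07-7

The weekday is Sunday (ISO weekday 7).
That Sunday belongs to ISO week 7 of ISO year 888.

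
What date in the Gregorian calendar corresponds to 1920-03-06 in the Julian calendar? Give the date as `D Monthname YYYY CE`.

For dates in this range the Gregorian date is 13 days ahead of the Julian.
6 March 1920 Julian + 13 days → 19 March 1920 Gregorian.

19 March 1920 CE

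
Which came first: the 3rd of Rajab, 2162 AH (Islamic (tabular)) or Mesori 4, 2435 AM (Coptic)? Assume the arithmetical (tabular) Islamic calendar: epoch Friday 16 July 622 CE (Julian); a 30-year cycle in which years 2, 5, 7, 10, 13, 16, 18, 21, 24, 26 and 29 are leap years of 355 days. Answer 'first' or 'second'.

second

Converting both to JDN: 2714405 vs 2714381; the smaller is the second.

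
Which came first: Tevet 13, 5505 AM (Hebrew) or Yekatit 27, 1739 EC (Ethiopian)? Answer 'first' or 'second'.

Converting both to JDN: 2358395 vs 2359201; the smaller is the first.

first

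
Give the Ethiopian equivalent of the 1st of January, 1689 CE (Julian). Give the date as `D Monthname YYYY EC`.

The source date corresponds to 11 January 1689 in the Gregorian calendar (JDN 2337966).
That day falls on 6 Tir 1681 EC in the Ethiopian calendar.

6 Tir 1681 EC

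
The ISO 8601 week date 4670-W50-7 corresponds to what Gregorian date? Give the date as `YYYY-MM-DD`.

4670-12-18

ISO week 1 of 4670 is the week containing the first Thursday of 4670.
Week 50, day 7 (Sunday) lands on 4670-12-18.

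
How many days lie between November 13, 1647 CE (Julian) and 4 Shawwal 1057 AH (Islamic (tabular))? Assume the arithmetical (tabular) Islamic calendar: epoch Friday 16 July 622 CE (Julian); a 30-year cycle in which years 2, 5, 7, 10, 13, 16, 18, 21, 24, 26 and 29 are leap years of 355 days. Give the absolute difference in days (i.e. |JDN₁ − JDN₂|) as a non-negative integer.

21

JDN of the first date = 2322941.
JDN of the second date = 2322920.
|2322920 − 2322941| = 21.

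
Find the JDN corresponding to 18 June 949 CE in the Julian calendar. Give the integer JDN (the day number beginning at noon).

Equivalently 23 June 949 (proleptic Gregorian).
JDN 2400001 is 17 November 1858 CE (Gregorian), MJD 0; the target day is −332152 days from there, so JDN = 2067849.

2067849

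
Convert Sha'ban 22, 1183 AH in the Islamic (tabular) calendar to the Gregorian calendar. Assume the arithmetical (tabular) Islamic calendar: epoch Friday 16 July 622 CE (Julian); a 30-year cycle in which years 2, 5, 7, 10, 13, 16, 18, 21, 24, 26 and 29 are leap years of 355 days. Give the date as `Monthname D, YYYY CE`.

December 21, 1769 CE

Both dates share Julian Day Number 2367529; in the Gregorian calendar that is 21 December 1769 CE.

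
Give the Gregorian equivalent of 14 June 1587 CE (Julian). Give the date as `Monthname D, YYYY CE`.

At this point the Julian calendar is 10 days behind the Gregorian.
14 June 1587 Julian + 10 days → 24 June 1587 Gregorian.

June 24, 1587 CE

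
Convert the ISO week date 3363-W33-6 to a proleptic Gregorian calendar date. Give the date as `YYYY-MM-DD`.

3363-08-20

ISO week 1 of 3363 is the week containing the first Thursday of 3363.
Week 33, day 6 (Saturday) lands on 3363-08-20.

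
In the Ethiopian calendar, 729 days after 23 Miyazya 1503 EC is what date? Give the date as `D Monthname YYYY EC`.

21 Miyazya 1505 EC

Counting 729 days forward from JDN 2273058 reaches JDN 2273787, which is 21 Miyazya 1505 EC.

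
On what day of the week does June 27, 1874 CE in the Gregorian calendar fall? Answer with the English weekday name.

Saturday

JDN 2405702 mod 7 = 5, and JDN 0 was a Monday, so this is a Saturday.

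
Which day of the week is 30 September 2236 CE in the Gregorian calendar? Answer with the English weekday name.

Friday

Since JDN mod 7 = 4 (0 = Monday), the day is Friday.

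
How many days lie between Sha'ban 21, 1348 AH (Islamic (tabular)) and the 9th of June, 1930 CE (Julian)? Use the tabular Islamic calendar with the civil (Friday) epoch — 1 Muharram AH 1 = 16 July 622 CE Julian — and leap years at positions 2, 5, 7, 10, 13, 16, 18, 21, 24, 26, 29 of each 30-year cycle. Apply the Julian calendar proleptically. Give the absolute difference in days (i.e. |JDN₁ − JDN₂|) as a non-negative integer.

151

JDN of the first date = 2425999.
JDN of the second date = 2426150.
|2426150 − 2425999| = 151.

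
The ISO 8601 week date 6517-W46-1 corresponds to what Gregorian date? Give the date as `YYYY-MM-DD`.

ISO week 1 of 6517 is the week containing the first Thursday of 6517.
Week 46, day 1 (Monday) lands on 6517-11-15.

6517-11-15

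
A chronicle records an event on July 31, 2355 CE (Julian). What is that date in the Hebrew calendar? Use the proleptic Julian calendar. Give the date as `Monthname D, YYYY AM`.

Julian Day Number of the source date = 2581433.
Converting JDN 2581433 to the Hebrew calendar gives 7 Elul 6115 AM.

Elul 7, 6115 AM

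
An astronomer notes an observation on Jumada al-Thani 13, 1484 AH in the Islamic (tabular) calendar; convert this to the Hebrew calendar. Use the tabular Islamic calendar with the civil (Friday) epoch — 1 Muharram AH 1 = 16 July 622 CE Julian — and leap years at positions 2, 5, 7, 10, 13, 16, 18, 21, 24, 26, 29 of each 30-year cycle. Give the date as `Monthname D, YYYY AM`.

Julian Day Number of the source date = 2474126.
Converting JDN 2474126 to the Hebrew calendar gives 14 Cheshvan 5822 AM.

Cheshvan 14, 5822 AM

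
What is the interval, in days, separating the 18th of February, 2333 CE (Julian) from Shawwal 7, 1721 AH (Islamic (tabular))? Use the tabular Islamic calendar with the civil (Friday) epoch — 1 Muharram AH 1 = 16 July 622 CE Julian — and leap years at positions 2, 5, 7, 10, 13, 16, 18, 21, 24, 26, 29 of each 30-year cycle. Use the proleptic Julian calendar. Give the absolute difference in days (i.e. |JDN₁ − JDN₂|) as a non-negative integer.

First date → JDN 2573235; second date → JDN 2558223.
The interval is |2573235 − 2558223| = 15012 days.

15012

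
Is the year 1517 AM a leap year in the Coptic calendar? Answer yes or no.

1517 mod 4 = 1; in the Coptic calendar a year is leap when year mod 4 = 3, so it is a common year.

no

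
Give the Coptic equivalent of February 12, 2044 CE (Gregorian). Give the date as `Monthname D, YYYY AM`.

Julian Day Number of the source date = 2467658.
Converting JDN 2467658 to the Coptic calendar gives 4 Meshir 1760 AM.

Meshir 4, 1760 AM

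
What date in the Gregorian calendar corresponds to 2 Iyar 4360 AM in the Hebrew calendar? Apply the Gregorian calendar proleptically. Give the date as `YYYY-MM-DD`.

Both dates share Julian Day Number 1940320; in the Gregorian calendar that is 25 April 600 CE.

0600-04-25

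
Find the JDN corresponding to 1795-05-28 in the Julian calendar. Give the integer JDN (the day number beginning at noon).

2376829

Equivalently 8 June 1795 (Gregorian).
JDN 2400001 is 17 November 1858 CE (Gregorian), MJD 0; the target day is −23172 days from there, so JDN = 2376829.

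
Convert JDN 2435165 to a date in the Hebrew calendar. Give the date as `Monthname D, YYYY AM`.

JDN 2435165 is 26 February 1955 in the Gregorian calendar.
In the Hebrew calendar that day is Adar 4, 5715 AM.

Adar 4, 5715 AM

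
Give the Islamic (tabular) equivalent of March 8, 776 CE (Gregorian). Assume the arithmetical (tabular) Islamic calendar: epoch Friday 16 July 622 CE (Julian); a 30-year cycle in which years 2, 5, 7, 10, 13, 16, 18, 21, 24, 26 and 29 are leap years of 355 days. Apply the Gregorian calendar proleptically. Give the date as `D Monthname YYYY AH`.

8 Jumada al-Awwal 159 AH

Julian Day Number of the source date = 2004555.
Converting JDN 2004555 to the tabular Islamic calendar gives 8 Jumada al-Awwal 159 AH.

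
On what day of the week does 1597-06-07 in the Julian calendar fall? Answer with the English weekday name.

Tuesday

Equivalently 17 June 1597 Gregorian, JDN 2304520.
2304520 ≡ 1 (mod 7); counting from Monday = 0 gives Tuesday.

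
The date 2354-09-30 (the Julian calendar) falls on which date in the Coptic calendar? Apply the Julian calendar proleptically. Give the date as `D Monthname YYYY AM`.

The source date corresponds to 16 October 2354 in the Gregorian calendar (JDN 2581129).
That day falls on 3 Paopi 2071 AM in the Coptic calendar.

3 Paopi 2071 AM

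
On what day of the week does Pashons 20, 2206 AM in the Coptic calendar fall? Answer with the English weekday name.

This is JDN 2630665 (31 May 2490 Gregorian).
JDN 2630665 mod 7 = 2, and JDN 0 was a Monday, so this is a Wednesday.

Wednesday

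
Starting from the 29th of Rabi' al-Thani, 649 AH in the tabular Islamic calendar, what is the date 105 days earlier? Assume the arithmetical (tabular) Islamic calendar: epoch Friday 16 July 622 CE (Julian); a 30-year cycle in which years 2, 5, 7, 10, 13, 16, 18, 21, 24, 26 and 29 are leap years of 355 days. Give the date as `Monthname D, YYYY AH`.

Counting 105 days back from JDN 2178187 reaches JDN 2178082, which is Muharram 13, 649 AH.

Muharram 13, 649 AH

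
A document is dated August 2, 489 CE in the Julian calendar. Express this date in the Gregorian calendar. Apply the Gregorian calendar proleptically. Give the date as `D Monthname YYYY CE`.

At this point the Julian calendar is 1 day behind the Gregorian.
2 August 489 Julian + 1 day → 3 August 489 Gregorian.

3 August 489 CE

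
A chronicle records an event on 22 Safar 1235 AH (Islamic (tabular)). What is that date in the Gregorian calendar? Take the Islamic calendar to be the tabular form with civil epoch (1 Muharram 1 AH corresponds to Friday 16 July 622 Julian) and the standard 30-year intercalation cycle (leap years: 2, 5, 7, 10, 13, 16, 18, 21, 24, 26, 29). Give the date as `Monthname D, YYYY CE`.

December 10, 1819 CE

Both dates share Julian Day Number 2385779; in the Gregorian calendar that is 10 December 1819 CE.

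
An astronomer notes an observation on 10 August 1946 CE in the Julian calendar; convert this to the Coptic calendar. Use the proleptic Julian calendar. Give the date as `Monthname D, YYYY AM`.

Mesori 17, 1662 AM

Both dates share Julian Day Number 2432056; in the Coptic calendar that is 17 Mesori 1662 AM.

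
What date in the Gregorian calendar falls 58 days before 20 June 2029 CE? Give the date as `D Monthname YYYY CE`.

23 April 2029 CE

Counting 58 days back from JDN 2462308 reaches JDN 2462250, which is 23 April 2029 CE.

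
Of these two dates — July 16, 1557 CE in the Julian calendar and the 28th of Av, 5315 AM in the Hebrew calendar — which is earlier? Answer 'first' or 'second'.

Converting both to JDN: 2289949 vs 2289248; the smaller is the second.

second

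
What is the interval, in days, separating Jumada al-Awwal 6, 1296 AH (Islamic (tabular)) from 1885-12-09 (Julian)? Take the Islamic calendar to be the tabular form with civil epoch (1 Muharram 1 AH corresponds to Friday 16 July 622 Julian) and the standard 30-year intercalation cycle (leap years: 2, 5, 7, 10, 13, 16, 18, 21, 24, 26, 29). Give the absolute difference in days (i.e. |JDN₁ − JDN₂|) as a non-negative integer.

First date → JDN 2407468; second date → JDN 2409897.
The interval is |2407468 − 2409897| = 2429 days.

2429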